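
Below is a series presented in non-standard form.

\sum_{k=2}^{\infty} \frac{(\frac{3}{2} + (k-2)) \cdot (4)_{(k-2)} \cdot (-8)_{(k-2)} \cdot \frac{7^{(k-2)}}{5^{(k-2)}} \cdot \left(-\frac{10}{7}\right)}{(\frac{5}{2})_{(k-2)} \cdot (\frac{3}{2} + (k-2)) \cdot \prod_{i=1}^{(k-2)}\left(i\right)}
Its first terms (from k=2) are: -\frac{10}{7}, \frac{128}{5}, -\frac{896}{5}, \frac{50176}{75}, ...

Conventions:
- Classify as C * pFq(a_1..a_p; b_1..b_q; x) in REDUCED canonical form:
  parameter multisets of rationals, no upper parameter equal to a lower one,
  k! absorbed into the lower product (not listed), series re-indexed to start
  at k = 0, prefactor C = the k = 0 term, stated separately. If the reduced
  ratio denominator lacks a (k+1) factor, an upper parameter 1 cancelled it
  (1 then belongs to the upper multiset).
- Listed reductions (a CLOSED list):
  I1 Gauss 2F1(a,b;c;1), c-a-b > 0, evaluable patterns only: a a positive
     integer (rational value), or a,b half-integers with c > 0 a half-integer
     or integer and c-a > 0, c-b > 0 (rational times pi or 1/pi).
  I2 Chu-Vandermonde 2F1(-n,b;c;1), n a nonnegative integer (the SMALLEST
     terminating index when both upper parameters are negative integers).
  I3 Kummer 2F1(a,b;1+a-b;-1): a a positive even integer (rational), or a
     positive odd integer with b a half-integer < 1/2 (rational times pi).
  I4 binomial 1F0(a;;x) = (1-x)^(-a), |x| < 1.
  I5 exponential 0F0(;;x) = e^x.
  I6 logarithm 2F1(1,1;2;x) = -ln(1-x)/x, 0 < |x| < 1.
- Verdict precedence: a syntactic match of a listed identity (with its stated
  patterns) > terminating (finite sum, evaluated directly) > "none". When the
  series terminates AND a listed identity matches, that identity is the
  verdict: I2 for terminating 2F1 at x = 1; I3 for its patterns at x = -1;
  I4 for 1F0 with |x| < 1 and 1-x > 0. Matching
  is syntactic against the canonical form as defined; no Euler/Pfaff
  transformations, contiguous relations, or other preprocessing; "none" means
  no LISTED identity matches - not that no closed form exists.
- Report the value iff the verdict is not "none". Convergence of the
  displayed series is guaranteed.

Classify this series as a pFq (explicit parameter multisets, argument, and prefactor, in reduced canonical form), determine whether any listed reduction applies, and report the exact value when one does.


Structural cue: x = \frac{7}{5} and the product of the first k integers (C = -10/7, x = 7/5) is k!.
Adjacent-term ratio: r(k) = \frac{7}{5} * (k-8) (k+4) / [(k+\frac{5}{2}) (k+1)] - rational in k. x = \frac{7}{5}; t_0 = -\frac{10}{7}; negate the roots.

With C = -\frac{10}{7}: the canonical form is 2F1(-8, 4; \frac{5}{2}; \frac{7}{5}). Verdict: terminating - no listed pattern fits, but -8 in the upper list cuts the series at k = 8; direct evaluation. Sum: -\frac{2606888398}{75778828125}.


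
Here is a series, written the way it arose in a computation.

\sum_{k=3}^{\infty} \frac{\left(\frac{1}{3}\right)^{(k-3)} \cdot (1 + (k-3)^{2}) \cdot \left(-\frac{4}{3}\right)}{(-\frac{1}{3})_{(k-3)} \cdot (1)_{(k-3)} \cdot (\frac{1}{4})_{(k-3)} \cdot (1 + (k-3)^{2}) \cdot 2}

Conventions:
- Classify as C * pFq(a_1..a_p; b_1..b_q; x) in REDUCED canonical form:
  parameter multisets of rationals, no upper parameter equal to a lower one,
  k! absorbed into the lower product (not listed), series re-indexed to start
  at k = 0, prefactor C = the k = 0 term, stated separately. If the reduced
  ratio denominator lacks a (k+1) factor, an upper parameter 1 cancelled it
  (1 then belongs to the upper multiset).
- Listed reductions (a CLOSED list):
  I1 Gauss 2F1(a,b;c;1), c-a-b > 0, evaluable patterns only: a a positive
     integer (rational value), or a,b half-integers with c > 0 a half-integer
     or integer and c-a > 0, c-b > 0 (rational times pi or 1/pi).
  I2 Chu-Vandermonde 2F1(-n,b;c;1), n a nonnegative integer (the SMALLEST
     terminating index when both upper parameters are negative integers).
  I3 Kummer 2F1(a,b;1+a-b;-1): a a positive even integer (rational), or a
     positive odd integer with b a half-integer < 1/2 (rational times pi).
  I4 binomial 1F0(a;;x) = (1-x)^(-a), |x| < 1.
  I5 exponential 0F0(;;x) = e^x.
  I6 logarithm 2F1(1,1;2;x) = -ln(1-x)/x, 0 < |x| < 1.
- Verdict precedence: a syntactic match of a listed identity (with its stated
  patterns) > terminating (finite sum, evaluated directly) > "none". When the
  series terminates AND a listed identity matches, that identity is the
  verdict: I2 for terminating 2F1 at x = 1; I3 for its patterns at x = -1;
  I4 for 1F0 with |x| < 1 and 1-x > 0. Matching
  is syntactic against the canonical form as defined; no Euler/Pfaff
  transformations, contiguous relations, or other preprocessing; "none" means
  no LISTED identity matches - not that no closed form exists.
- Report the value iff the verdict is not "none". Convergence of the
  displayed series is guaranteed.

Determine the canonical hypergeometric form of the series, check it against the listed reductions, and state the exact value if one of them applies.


Key observation: from the first term -\frac{2}{3}: (1)_k (C = -2/3, x = 1/3) is k! itself.
Term ratio: r(k) = \frac{1}{3} * 1 / [(k-\frac{1}{3}) (k+\frac{1}{4}) (k+1)] - poly over poly, x = \frac{1}{3} from leading terms; C = -\frac{2}{3} at k = 0.

x = \frac{1}{3} here; the reduced form reads 0F2, upper {-}, lower {-\frac{1}{3}, \frac{1}{4}}, C = -\frac{2}{3}. Verdict: none - at argument \frac{1}{3} the multisets {-} ; {-\frac{1}{3}, \frac{1}{4}} match no listed identity.


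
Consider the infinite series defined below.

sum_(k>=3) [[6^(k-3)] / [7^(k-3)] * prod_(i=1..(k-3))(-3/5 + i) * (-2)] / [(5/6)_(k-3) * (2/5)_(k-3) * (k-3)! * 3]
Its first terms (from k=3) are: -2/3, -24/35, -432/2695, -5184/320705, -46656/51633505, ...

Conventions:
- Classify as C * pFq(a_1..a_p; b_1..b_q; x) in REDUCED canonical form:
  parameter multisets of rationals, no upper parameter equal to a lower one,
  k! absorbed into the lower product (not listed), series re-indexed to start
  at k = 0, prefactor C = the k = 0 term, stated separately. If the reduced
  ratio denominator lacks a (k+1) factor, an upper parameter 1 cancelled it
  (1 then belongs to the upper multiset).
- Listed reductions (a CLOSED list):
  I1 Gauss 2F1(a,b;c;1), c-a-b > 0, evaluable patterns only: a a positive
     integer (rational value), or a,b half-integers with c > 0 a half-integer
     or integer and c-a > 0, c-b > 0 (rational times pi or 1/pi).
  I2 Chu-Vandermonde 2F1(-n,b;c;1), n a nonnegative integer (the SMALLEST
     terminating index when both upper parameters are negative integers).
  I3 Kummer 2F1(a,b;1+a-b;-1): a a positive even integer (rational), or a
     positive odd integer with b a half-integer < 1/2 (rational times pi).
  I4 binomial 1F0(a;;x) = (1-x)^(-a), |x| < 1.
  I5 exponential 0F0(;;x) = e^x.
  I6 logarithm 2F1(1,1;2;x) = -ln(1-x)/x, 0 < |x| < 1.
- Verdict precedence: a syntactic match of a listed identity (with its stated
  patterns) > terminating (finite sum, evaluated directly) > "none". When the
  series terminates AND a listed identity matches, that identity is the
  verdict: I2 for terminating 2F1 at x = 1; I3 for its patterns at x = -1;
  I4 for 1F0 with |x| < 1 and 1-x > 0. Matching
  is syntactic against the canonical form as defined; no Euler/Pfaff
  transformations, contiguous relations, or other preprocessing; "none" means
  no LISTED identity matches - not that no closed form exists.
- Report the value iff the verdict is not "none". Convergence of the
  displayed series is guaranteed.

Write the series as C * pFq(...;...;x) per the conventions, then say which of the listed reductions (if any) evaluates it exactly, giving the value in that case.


First insight: t_0 being -2/3, the running product (C = -2/3) telescopes to a rising factorial.
Step ratio: r(k) = (6/7) * 1 / [(k+5/6) (k+1)] ; factor over Q: parameters, x = (6/7), and C = -2/3.

Reduced: x = 6/7, 0F1, upper = {-}, lower = {5/6}, C = -2/3. Verdict: none here - no I1-I6 shape fits x = 6/7 with lower {5/6}.


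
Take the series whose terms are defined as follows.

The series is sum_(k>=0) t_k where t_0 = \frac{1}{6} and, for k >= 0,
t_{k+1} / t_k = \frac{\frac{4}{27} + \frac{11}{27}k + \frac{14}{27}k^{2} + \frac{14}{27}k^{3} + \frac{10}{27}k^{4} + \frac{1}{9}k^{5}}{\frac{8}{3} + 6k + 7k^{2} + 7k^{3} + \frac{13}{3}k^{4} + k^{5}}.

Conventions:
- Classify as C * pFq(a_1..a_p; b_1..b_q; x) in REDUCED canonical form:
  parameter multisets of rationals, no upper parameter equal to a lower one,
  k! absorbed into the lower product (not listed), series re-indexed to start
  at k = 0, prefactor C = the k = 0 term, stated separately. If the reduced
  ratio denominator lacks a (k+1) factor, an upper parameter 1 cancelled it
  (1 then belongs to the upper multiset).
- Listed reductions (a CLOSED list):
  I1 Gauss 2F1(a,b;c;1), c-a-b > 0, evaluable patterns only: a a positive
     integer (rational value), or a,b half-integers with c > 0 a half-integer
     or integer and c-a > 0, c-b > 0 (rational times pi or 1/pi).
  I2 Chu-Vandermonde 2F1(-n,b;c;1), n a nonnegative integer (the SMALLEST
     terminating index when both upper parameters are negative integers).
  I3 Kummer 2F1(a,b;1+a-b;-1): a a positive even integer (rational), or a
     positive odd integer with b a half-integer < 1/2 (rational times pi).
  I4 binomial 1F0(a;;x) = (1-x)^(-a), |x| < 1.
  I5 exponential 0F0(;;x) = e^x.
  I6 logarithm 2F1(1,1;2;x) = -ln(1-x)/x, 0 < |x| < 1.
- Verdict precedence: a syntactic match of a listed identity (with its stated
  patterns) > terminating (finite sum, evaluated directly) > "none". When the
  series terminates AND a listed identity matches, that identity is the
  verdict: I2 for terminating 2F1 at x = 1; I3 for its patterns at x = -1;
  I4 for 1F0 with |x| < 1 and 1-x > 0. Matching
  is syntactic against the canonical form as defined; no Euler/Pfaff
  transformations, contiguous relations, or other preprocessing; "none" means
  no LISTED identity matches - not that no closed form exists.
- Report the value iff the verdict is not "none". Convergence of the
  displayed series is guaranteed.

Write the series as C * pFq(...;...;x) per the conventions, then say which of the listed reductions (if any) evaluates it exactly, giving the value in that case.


Classification (C = \frac{1}{6}): 2F1 with upper {1, 1}, lower {2}, argument x = \frac{1}{9}. Verdict at x = \frac{1}{9}: the I6 logarithm reduction matches (the logarithm: parameters (1,1;2), x = \frac{1}{9}). Exact value: \left(-\frac{3}{2}\right) \cdot \ln\left(\frac{8}{9}\right).

Structural cue: with t_0 = \frac{1}{6}, the parameter 4/3 appears in both the upper and lower lists and cancels (alongside the other common factor).
Adjacent-term ratio: r(k) = \frac{1}{9} * (k+1) (k+1) / [(k+2) (k+1)] - rational in k. x = \frac{1}{9}; t_0 = \frac{1}{6}; negate the roots.


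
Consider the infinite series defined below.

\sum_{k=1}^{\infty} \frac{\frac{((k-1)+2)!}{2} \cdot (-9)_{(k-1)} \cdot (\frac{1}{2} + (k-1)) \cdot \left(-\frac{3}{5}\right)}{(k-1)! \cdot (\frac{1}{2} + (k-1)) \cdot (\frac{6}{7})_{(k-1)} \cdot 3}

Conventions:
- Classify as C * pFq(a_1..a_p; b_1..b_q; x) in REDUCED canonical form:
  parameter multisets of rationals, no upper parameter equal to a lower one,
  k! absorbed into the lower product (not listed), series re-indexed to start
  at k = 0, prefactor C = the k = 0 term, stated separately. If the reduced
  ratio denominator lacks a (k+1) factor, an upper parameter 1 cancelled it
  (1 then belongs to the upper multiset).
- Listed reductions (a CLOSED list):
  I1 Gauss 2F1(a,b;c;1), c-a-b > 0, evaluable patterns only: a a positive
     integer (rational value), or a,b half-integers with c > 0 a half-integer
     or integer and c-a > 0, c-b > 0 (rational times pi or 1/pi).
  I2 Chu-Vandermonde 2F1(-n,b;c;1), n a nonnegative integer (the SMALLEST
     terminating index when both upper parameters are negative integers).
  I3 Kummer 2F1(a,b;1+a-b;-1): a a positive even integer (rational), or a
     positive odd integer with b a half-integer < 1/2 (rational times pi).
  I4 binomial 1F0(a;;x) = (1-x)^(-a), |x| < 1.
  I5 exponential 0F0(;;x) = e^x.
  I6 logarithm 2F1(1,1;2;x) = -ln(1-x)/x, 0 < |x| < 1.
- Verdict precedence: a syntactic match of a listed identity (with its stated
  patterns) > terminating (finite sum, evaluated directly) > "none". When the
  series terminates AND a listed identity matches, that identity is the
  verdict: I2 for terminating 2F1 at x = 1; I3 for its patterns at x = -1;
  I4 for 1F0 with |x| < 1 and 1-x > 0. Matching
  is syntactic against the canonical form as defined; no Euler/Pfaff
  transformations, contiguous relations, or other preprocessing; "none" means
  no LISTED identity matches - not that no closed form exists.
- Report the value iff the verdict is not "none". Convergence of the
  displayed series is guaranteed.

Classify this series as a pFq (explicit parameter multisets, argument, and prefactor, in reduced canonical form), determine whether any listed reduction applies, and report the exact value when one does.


The series (x = 1) is 2F1: upper {-9, 3}, lower {\frac{6}{7}}, prefactor -\frac{1}{5}. Verdict: the Chu-Vandermonde identity I2 applies (terminating 2F1 at x = 1 with n = 9, b = 3, c = \frac{6}{7}). Hence: \frac{1}{6820}.

First insight: t_0 = -\frac{1}{5} here, and the factor k + 1/2 cancels (top and bottom), leaving C = -1/5, x = 1.
Adjacent-term ratio: r(k) = 1 * (k-9) (k+3) / [(k+\frac{6}{7}) (k+1)] - rational in k, leading ratio 1; with t_0 = -\frac{1}{5}, classification follows.


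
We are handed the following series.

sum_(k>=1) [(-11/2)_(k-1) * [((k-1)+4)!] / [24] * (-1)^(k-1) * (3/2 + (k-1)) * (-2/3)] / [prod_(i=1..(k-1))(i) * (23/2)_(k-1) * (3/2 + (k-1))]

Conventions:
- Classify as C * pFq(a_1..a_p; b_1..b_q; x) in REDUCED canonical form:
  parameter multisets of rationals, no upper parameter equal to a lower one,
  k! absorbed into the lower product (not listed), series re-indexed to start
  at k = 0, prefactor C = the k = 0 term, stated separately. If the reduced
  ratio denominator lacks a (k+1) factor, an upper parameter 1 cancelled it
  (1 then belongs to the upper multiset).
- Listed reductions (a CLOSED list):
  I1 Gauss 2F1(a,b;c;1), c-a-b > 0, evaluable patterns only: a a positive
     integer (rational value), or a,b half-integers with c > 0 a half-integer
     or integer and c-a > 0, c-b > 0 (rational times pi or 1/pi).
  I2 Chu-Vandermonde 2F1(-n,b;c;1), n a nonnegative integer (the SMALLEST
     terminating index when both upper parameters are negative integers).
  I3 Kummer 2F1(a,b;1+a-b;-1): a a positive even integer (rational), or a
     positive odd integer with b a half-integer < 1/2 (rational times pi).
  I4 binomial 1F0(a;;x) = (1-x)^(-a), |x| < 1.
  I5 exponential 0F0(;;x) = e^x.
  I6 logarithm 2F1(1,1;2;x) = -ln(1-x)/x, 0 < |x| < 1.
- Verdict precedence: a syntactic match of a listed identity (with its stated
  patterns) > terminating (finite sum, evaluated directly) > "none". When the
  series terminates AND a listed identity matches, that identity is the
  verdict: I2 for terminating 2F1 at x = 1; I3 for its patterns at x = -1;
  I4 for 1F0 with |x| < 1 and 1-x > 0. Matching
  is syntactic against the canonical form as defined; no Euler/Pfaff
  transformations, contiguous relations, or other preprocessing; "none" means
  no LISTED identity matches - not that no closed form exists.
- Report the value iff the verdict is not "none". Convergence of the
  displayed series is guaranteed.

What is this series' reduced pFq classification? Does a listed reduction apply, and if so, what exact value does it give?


The series (x = -1) is 2F1: upper {-11/2, 5}, lower {23/2}, prefactor -2/3. Verdict: this is the Kummer evaluation I3 (x = -1; c = 23/2 equals 1+a-b for upper {-11/2, 5}: listed pattern). Sum: (-14549535/8388608) * pi.

The tell: x = (-1) and the factorial ratio (prefactor -2/3) (k+a-1)!/(a-1)! is a rising factorial (a)_k.
Adjacent-term ratio: r(k) = (-1) * (k-11/2) (k+5) / [(k+23/2) (k+1)] ; factor over Q: parameters, x = (-1), and C = -2/3.


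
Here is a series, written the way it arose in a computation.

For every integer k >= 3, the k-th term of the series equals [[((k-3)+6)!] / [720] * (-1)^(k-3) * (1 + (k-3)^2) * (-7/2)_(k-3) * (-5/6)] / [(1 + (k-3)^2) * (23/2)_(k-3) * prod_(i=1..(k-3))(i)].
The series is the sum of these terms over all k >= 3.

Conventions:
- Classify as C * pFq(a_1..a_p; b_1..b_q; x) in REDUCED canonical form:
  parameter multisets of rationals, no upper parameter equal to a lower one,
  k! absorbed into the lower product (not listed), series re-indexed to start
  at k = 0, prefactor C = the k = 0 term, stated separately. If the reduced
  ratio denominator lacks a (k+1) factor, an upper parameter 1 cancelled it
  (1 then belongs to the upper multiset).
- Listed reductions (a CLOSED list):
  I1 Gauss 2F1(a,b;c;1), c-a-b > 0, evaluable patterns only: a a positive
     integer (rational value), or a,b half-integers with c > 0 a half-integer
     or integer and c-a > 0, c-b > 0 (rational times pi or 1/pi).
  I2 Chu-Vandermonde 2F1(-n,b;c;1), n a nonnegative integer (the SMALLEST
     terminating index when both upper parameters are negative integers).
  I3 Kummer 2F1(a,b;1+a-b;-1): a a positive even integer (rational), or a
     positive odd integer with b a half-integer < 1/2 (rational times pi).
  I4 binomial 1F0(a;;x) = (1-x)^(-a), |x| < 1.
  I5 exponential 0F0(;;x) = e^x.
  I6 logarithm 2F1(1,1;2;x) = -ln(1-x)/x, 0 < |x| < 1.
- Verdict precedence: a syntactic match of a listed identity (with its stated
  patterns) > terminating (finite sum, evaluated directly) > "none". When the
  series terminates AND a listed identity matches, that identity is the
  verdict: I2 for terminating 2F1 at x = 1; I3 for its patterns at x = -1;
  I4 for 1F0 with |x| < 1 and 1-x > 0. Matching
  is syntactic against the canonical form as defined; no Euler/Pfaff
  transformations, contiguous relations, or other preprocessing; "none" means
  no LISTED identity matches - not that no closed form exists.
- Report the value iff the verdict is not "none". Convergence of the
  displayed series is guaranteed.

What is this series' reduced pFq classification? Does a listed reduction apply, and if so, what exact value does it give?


Classification (C = -5/6): 2F1 with upper {-7/2, 7}, lower {23/2}, argument x = -1. Verdict: the Kummer evaluation I3 applies (x = -1; c = 23/2 equals 1+a-b for upper {-7/2, 7}: listed pattern). Value: (-24249225/16777216) * pi.

Structural cue: with t_0 = -5/6, the product of the first k integers (C = -5/6) is k!.
Ratio: r(k) = (-1) * (k-7/2) (k+7) / [(k+23/2) (k+1)] - rational; roots negated = parameters, x = (-1), C = -5/6.


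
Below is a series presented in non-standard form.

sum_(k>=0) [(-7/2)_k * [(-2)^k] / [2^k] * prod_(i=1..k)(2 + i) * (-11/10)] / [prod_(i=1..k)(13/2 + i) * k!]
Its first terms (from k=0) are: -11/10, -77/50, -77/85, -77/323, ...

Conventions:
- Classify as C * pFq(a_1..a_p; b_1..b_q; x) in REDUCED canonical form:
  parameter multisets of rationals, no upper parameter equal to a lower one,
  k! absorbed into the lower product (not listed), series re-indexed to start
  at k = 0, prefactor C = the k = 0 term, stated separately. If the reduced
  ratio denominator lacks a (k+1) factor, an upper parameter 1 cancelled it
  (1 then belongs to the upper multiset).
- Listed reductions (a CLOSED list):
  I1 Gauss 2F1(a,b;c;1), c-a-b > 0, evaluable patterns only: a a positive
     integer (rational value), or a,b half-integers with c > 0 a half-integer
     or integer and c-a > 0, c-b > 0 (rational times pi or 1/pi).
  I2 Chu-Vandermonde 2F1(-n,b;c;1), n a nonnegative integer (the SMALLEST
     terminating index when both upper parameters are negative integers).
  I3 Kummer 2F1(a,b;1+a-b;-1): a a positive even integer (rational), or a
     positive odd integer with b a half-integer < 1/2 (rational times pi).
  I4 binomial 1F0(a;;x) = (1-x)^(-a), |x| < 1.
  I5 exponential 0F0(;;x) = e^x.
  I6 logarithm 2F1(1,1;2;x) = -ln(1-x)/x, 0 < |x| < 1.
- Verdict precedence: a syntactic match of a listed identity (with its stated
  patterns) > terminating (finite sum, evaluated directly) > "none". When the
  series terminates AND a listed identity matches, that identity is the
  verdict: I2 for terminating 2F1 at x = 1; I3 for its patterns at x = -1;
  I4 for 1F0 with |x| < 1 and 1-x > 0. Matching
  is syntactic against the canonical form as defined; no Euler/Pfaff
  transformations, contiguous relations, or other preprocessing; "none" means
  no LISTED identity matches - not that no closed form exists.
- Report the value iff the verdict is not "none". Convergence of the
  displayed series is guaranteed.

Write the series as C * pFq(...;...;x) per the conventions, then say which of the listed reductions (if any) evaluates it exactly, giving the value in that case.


The tell: x = (-1) and the lower running product (C = -11/10) is a rising factorial.
Adjacent-term ratio: r(k) = (-1) * (k-7/2) (k+3) / [(k+15/2) (k+1)] ; factor over Q: parameters, x = (-1), and C = -11/10.

x = -1 here; the reduced form reads 2F1, upper {-7/2, 3}, lower {15/2}, C = -11/10. Verdict at x = -1: Kummer (I3) matches (x = -1; c = 15/2 equals 1+a-b for upper {-7/2, 3}: listed pattern). Sum: (-99099/81920) * pi.


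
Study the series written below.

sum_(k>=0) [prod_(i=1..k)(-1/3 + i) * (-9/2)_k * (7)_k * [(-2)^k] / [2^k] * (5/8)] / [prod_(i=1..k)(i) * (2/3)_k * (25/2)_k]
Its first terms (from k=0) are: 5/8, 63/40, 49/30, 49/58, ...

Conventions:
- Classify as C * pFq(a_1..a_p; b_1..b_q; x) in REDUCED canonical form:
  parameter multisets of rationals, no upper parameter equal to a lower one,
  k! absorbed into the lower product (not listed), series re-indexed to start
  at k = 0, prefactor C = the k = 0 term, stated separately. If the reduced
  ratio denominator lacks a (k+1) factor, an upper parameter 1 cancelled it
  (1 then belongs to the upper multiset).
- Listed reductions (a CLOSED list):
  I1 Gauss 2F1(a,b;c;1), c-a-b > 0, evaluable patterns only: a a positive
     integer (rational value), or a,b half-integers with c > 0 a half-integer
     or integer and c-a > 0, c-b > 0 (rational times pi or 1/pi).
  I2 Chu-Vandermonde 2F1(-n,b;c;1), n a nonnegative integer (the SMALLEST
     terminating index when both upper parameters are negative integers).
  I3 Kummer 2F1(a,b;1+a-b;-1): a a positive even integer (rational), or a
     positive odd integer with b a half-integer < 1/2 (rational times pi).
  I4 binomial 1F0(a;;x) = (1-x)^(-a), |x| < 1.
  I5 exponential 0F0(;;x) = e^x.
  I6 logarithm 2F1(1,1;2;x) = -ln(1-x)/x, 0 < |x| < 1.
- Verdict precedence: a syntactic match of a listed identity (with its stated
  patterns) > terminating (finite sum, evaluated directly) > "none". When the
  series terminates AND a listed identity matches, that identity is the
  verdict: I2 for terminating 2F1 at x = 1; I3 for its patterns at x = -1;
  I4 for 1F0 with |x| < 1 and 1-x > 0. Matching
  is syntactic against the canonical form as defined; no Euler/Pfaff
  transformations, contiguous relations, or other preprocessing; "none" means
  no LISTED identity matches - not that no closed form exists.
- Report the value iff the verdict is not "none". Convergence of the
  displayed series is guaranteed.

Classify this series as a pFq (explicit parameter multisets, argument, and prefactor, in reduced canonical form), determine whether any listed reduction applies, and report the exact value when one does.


At argument -1: a 2F1 with upper {-9/2, 7}, lower {25/2}, scaled by C = 5/8. Verdict: the Kummer evaluation I3 matches (x = -1; c = 25/2 equals 1+a-b for upper {-9/2, 7}: listed pattern). Value: (1673196525/1073741824) * pi.

Structural cue: t_0 = 5/8 here, and the parameter 2/3 appears in both the upper and lower lists and cancels.
Adjacent-term ratio: r(k) = (-1) * (k-9/2) (k+7) / [(k+25/2) (k+1)] - rational; roots negated = parameters, x = (-1), C = 5/8.


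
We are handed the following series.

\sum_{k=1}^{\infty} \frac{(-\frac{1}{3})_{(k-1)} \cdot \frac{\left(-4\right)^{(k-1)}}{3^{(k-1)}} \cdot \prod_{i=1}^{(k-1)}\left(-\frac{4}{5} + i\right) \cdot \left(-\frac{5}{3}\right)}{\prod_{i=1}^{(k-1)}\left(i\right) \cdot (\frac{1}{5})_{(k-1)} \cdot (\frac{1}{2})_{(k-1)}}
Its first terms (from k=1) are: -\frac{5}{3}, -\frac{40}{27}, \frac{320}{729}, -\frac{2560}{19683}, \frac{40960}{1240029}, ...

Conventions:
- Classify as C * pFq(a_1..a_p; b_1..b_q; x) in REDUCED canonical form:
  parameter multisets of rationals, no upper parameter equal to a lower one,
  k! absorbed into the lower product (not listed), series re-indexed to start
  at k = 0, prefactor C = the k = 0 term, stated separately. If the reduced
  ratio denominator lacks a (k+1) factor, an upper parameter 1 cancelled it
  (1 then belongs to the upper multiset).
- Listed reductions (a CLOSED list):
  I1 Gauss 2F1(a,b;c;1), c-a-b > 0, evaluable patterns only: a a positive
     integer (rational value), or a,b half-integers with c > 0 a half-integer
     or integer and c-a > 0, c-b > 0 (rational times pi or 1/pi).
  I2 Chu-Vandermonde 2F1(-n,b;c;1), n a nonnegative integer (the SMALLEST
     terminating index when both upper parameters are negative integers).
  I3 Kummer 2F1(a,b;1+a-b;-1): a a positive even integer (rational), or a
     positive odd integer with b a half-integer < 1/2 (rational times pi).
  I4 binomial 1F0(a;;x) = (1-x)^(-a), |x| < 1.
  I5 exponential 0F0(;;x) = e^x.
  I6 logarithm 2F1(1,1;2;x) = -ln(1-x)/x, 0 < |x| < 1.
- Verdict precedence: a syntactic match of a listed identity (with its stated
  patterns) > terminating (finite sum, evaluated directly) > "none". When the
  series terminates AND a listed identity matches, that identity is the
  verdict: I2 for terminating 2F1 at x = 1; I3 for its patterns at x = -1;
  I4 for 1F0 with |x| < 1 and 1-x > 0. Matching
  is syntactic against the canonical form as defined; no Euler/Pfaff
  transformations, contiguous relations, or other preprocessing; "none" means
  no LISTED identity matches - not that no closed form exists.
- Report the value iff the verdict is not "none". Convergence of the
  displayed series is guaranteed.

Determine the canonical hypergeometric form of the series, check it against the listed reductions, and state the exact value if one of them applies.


Prefactor -\frac{5}{3}, argument -\frac{4}{3}: 1F1 with upper {-\frac{1}{3}} over lower {\frac{1}{2}}. Verdict: no listed reduction: x = -\frac{4}{3} and upper {-\frac{1}{3}} fail every I1-I6 pattern.

First insight: t_0 = -\frac{5}{3} here, and the parameter 1/5 appears in both the upper and lower lists and cancels.
Step ratio: r(k) = -\frac{4}{3} * (k-\frac{1}{3}) / [(k+\frac{1}{2}) (k+1)] ; factor over Q: parameters, x = -\frac{4}{3}, and C = -\frac{5}{3}.


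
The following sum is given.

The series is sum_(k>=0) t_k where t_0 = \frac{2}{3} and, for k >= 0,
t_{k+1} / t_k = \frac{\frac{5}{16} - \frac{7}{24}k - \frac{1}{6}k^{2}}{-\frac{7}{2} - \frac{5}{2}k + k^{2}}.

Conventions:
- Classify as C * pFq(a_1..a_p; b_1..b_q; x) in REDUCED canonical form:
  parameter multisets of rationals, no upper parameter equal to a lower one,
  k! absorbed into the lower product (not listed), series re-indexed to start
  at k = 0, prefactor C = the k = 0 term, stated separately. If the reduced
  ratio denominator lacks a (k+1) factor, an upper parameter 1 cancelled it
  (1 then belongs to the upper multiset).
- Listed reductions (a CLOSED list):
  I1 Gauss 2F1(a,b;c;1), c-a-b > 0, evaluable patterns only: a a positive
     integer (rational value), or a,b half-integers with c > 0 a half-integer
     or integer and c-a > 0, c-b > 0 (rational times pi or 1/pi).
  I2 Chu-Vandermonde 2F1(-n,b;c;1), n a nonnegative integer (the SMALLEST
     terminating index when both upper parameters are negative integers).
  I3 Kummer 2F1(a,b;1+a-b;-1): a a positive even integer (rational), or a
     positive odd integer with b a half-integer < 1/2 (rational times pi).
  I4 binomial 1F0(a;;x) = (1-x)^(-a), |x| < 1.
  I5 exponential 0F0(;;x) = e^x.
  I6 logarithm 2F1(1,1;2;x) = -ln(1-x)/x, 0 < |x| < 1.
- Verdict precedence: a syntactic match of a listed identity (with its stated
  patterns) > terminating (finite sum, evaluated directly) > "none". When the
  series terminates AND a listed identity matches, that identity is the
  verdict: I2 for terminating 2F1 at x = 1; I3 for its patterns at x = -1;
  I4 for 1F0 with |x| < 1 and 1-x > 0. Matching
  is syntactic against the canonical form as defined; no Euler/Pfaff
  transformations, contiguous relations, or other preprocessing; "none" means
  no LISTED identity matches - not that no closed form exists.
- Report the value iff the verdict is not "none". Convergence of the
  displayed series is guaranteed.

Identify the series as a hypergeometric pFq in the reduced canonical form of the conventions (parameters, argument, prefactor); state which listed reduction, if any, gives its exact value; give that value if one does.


Key observation: t_0 = \frac{2}{3} here, and factor the ratio over Q (C = 2/3, x = -1/6): negated roots = parameters.
Step ratio: r(k) = -\frac{1}{6} * (k-\frac{3}{4}) (k+\frac{5}{2}) / [(k-\frac{7}{2}) (k+1)] ; factor over Q: parameters, x = -\frac{1}{6}, and C = \frac{2}{3}.

Reduced: x = -\frac{1}{6}, 2F1, upper = {-\frac{3}{4}, \frac{5}{2}}, lower = {-\frac{7}{2}}, C = \frac{2}{3}. Verdict: none. A 2F1 with upper {-\frac{3}{4}, \frac{5}{2}} fits none of I1-I6 at x = -\frac{1}{6}; the sum runs forever.


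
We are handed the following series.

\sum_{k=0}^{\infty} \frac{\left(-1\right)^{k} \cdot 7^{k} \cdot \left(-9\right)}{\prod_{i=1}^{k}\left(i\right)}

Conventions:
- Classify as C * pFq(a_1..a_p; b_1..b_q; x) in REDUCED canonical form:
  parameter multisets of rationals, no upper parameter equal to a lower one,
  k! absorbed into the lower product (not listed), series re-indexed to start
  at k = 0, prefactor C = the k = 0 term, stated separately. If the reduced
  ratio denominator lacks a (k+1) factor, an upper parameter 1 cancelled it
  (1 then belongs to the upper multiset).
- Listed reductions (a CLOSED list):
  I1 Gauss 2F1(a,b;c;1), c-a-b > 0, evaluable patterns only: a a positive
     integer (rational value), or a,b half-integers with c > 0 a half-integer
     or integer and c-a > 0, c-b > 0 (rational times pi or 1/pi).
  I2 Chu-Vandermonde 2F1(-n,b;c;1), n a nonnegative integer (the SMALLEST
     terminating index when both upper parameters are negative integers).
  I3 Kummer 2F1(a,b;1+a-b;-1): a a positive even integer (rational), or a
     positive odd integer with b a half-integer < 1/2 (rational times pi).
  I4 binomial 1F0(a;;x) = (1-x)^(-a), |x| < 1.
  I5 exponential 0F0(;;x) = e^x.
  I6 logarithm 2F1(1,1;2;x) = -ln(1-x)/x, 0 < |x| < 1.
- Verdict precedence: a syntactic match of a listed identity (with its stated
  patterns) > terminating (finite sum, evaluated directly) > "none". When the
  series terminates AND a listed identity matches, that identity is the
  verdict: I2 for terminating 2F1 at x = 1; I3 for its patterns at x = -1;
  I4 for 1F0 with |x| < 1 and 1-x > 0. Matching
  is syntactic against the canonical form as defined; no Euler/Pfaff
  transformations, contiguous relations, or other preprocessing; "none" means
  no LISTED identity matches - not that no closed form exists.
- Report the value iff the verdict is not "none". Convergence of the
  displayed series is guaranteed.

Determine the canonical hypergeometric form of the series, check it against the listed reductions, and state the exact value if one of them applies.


Key observation: t_0 = -9 here, and the (-1)^k factor (prefactor -9) folds into the argument's sign.
Adjacent-term ratio: r(k) = -7 * 1 / [(k+1)] - rational in k. x = -7; t_0 = -9; negate the roots.

Reduced: x = -7, 0F0, upper = {-}, lower = {-}, C = -9. Verdict: this is the I5 exponential reduction (the 0F0 exponential series at x = -7). Hence: \left(-9\right) \cdot e^{-7}.


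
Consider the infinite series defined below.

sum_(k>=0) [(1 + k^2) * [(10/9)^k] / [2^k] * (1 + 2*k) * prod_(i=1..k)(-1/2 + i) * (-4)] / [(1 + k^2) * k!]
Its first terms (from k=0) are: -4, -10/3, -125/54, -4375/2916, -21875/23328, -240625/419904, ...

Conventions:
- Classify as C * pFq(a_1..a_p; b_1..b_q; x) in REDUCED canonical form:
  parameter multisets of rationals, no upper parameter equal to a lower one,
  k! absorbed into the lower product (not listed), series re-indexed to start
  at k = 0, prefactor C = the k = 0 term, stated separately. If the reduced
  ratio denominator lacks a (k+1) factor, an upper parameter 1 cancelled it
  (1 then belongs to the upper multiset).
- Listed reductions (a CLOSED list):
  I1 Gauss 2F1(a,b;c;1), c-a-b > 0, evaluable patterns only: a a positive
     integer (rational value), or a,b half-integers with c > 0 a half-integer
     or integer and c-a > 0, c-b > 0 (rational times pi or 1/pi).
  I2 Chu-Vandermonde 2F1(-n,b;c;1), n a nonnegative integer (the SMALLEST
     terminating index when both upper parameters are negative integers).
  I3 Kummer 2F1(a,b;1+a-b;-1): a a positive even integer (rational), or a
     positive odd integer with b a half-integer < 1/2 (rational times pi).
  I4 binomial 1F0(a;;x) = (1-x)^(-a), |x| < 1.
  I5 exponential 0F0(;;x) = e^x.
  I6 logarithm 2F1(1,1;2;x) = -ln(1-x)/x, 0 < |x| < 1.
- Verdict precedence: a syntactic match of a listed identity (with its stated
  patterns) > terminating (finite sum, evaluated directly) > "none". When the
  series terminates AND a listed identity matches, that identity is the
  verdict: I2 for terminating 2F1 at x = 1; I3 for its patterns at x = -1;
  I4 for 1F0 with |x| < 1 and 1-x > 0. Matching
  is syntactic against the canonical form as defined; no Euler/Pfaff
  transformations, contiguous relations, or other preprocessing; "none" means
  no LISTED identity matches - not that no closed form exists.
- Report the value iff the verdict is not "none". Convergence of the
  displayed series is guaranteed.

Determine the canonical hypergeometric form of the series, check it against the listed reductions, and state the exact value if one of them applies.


Reduced: x = 5/9, 1F0, upper = {3/2}, lower = {-}, C = -4. Verdict: the I4 binomial reduction matches (the 1F0 binomial series: exponent -3/2, x = 5/9). Exact value: (-4) * (4/9)^(-3/2).

First insight: x = (5/9) and the two k-th powers (prefactor -4) combine into one argument.
Consecutive-term ratio: r(k) = (5/9) * (k+3/2) / [(k+1)] - poly over poly, x = (5/9) from leading terms; C = -4 at k = 0.


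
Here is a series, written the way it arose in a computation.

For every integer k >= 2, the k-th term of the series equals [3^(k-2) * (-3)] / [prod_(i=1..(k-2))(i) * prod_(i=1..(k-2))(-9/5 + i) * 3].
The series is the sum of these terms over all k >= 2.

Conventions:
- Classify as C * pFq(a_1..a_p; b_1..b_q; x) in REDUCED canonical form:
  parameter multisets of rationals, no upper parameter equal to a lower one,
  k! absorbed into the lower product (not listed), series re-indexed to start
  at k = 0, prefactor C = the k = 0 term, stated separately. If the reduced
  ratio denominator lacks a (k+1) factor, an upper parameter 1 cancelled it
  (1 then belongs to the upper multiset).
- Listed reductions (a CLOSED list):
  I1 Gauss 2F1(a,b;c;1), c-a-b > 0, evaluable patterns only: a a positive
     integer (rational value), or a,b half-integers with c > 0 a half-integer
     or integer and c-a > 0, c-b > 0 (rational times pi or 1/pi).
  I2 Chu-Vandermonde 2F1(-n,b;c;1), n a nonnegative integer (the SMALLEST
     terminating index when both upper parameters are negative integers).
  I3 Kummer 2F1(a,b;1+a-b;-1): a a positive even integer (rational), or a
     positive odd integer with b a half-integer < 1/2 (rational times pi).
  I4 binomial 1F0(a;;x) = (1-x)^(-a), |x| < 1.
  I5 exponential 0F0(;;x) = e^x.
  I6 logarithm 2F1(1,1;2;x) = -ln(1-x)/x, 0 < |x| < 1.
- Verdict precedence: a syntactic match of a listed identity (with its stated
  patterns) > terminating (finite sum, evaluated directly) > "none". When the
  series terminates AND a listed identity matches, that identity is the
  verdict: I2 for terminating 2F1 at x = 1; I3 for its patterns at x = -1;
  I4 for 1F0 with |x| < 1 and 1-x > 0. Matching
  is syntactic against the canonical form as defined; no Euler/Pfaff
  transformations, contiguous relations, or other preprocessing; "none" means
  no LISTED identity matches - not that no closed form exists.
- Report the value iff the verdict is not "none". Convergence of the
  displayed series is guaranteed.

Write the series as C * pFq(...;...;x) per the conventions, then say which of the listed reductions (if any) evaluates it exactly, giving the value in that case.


Reduced: x = 3, 0F1, upper = {-}, lower = {-4/5}, C = -1. Verdict: none - this 0F1 at x = 3 matches no listed pattern, and upper {-} holds no stopper.

The tell: from the first term -1: the product of the first k integers (prefactor -1) is k!.
Ratio: r(k) = 3 * 1 / [(k-4/5) (k+1)] - rational; roots negated = parameters, x = 3, C = -1.


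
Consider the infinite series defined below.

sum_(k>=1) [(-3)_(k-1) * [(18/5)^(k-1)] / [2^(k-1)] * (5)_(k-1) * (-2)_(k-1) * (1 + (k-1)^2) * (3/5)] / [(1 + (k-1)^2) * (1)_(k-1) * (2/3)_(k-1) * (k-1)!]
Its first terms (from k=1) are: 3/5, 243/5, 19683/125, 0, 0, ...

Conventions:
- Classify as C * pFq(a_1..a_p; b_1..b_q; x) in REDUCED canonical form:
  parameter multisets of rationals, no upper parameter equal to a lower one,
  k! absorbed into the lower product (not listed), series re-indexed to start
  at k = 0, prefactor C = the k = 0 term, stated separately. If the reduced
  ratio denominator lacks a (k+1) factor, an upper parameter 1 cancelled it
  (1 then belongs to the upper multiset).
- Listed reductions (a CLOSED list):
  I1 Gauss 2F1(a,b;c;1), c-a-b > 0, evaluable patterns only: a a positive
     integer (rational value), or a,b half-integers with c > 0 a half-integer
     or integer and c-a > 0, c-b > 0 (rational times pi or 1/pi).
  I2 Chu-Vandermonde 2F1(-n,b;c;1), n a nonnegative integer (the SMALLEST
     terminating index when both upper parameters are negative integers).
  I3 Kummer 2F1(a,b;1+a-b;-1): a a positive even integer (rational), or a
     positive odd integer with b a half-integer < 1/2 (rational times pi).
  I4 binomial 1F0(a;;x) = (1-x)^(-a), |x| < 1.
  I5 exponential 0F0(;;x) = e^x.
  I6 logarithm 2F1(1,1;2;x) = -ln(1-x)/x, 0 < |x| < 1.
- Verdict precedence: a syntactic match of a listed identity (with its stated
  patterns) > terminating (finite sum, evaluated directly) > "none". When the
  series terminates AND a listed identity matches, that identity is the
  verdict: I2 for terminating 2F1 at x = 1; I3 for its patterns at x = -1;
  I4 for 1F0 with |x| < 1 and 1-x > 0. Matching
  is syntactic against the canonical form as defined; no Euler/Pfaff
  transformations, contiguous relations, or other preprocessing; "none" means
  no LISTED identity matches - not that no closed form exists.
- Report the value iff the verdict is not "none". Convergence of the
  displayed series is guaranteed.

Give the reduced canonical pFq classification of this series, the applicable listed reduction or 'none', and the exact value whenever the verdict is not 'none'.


The tell: t_0 = 3/5 here, and striking the common factor k^2 + 1 reduces the term (C = 3/5, x = 9/5).
Consecutive-term ratio: r(k) = (9/5) * (k-3) (k-2) (k+5) / [(k+2/3) (k+1) (k+1)] - rational; roots negated = parameters, x = (9/5), C = 3/5.

x = 9/5 here; the reduced form reads 3F2, upper {-3, -2, 5}, lower {2/3, 1}, C = 3/5. Verdict: terminating - upper -2 stops the sum at k = 2; the 3 terms are added exactly. Its exact value is 25833/125.


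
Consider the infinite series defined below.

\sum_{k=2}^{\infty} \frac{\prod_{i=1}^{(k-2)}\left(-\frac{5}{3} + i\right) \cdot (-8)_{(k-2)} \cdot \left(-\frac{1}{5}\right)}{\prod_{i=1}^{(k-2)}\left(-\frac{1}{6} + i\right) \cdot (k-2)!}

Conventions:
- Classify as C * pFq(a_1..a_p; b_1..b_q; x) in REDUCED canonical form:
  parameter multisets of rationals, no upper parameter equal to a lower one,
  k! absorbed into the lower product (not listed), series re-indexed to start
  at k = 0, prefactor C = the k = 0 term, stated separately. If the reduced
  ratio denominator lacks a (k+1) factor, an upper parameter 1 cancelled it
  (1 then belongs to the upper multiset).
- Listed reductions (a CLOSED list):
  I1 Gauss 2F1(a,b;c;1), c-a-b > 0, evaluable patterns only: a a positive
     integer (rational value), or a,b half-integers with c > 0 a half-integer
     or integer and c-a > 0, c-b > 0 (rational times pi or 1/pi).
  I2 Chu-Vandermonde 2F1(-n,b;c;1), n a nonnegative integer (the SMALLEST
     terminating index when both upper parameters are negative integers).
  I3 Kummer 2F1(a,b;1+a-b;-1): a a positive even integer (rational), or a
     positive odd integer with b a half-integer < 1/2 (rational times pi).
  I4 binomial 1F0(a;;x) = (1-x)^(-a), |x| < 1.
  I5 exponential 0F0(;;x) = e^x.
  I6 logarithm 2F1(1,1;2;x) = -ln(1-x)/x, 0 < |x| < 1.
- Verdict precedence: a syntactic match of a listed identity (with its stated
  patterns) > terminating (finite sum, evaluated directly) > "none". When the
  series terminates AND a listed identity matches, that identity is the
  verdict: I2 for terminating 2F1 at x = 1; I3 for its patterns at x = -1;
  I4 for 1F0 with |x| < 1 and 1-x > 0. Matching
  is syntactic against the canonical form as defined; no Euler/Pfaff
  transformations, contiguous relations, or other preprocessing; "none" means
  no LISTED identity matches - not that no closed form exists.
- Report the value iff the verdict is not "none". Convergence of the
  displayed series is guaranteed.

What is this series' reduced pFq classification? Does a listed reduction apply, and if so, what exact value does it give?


This is -\frac{1}{5} * 2F1(-8, -\frac{2}{3}; \frac{5}{6}; 1) in reduced canonical form. Verdict: Chu-Vandermonde (I2) fires (terminating 2F1 at x = 1 with n = 8, b = -2/3, c = \frac{5}{6}). Value: -\frac{6908733}{6426545}.

The tell: t_0 = -\frac{1}{5} here, and the lower running product (prefactor -1/5) is a rising factorial.
Adjacent-term ratio: r(k) = 1 * (k-8) (k-\frac{2}{3}) / [(k+\frac{5}{6}) (k+1)] - rational in k. x = 1; t_0 = -\frac{1}{5}; negate the roots.
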